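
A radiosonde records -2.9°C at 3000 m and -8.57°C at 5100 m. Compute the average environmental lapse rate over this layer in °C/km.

2.7°C/km

Γ = −ΔT/Δz = (-2.9 − (-8.57)) / (5100 − 3000) m
  = 5.67°C / 2.1 km = 2.7°C/km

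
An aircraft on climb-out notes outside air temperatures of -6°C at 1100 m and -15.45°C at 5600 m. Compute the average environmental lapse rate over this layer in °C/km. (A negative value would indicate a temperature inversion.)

2.1°C/km

Γ = −ΔT/Δz = (-6 − (-15.45)) / (5600 − 1100) m
  = 9.45°C / 4.5 km = 2.1°C/km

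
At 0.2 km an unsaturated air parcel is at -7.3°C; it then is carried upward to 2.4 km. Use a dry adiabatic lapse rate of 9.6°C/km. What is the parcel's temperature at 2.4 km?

Dry adiabatic to 2400 m: -9.6 × 2.2 km = -21.12°C, so T = -28.42°C.

-28.42°C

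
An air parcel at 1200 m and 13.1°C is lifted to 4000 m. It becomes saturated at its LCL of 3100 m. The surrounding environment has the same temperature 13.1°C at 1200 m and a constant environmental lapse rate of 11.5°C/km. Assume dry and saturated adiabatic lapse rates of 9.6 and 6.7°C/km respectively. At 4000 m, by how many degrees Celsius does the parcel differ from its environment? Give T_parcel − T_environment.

Parcel:
  From 1200 m to 3100 m (dry): cools by 9.6 × 1.9 = 18.24°C, giving -5.14°C.
  From 3100 m to 4000 m (saturated): cools by 6.7 × 0.9 = 6.03°C, giving -11.17°C.
Environment:
  From 1200 m to 4000 m (environment): cools by 11.5 × 2.8 = 32.2°C, giving -19.1°C.
T_parcel − T_env = -11.17 − (-19.1) = +7.93°C

+7.93°C (parcel warmer than environment)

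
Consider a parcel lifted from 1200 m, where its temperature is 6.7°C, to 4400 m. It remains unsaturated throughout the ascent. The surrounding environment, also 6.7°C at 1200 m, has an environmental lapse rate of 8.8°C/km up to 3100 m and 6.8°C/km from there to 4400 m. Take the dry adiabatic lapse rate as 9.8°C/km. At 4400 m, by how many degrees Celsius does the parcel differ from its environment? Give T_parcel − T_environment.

Parcel:
  From 1200 m to 4400 m (dry): cools by 9.8 × 3.2 = 31.36°C, giving -24.66°C.
Environment:
  From 1200 m to 3100 m (environment, lower layer): cools by 8.8 × 1.9 = 16.72°C, giving -10.02°C.
  From 3100 m to 4400 m (environment, upper layer): cools by 6.8 × 1.3 = 8.84°C, giving -18.86°C.
T_parcel − T_env = -24.66 − (-18.86) = -5.8°C

-5.8°C (parcel cooler than environment)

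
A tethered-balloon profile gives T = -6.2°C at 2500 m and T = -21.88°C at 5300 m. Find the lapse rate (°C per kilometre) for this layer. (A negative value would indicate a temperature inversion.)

5.6°C/km

Γ = −ΔT/Δz = (-6.2 − (-21.88)) / (5300 − 2500) m
  = 15.68°C / 2.8 km = 5.6°C/km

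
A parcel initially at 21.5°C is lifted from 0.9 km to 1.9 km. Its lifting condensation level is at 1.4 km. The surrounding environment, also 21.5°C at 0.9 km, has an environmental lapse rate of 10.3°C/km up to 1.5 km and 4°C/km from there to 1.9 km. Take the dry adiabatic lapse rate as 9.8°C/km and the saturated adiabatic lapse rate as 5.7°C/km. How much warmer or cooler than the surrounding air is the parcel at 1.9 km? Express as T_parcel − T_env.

+0.03°C (parcel warmer than environment)

Parcel:
  900 → 1400 m (dry, 9.8°C/km): ΔT = -9.8 × 0.5 = -4.9°C → T = 16.6°C
  1400 → 1900 m (saturated, 5.7°C/km): ΔT = -5.7 × 0.5 = -2.85°C → T = 13.75°C
Environment:
  900 → 1500 m (environment, lower layer, 10.3°C/km): ΔT = -10.3 × 0.6 = -6.18°C → T = 15.32°C
  1500 → 1900 m (environment, upper layer, 4°C/km): ΔT = -4 × 0.4 = -1.6°C → T = 13.72°C
T_parcel − T_env = 13.75 − 13.72 = +0.03°C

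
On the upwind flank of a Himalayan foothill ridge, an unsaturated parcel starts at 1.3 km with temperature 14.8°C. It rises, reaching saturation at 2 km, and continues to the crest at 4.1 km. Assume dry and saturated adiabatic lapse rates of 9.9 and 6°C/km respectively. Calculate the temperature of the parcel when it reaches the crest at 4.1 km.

Dry to 2000 m: -9.9 × 0.7 km = -6.93°C, so T = 7.87°C.
Saturated to 4100 m: -6 × 2.1 km = -12.6°C, so T = -4.73°C.

-4.73°C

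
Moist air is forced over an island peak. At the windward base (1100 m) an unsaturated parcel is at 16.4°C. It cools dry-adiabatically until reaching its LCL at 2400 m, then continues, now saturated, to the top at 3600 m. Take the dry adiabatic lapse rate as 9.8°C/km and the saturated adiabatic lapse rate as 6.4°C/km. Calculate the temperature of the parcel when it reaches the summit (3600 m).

-4.02°C

1100–2400 m, dry: Δz = 1.3 km ⇒ ΔT = -12.74°C; T = 3.66°C
2400–3600 m, saturated: Δz = 1.2 km ⇒ ΔT = -7.68°C; T = -4.02°C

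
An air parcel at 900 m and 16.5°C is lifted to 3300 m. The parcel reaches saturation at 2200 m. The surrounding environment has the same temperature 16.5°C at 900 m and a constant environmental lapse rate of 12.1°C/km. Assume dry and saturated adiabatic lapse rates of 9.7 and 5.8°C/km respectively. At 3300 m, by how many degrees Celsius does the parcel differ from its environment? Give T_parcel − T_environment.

+10.05°C (parcel warmer than environment)

Parcel:
  Dry to 2200 m: -9.7 × 1.3 km = -12.61°C, so T = 3.89°C.
  Saturated to 3300 m: -5.8 × 1.1 km = -6.38°C, so T = -2.49°C.
Environment:
  Environment to 3300 m: -12.1 × 2.4 km = -29.04°C, so T = -12.54°C.
T_parcel − T_env = -2.49 − (-12.54) = +10.05°C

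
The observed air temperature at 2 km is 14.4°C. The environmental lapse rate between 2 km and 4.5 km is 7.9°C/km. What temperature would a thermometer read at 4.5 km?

-5.35°C

2000–4500 m, environmental: Δz = 2.5 km ⇒ ΔT = -19.75°C; T = -5.35°C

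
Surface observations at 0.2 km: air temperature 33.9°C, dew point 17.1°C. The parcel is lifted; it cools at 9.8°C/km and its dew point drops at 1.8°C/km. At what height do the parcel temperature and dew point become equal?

2.3 km

T and T_d converge at 9.8 − 1.8 = 8°C per km
Height above start = (33.9 − 17.1) / 8 = 2.1 km
LCL altitude = 200 m + 2100 m = 2300 m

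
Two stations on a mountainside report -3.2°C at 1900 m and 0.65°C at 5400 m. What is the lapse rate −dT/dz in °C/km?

-1.1°C/km

Γ = −ΔT/Δz = (-3.2 − 0.65) / (5400 − 1900) m
  = -3.85°C / 3.5 km = -1.1°C/km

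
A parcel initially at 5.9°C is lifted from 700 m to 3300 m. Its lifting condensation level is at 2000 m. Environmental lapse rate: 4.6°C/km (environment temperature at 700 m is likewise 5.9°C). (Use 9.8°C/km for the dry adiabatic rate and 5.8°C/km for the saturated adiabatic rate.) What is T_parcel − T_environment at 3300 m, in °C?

Parcel:
  700–2000 m, dry: Δz = 1.3 km ⇒ ΔT = -12.74°C; T = -6.84°C
  2000–3300 m, saturated: Δz = 1.3 km ⇒ ΔT = -7.54°C; T = -14.38°C
Environment:
  700–3300 m, environment: Δz = 2.6 km ⇒ ΔT = -11.96°C; T = -6.06°C
T_parcel − T_env = -14.38 − (-6.06) = -8.32°C

-8.32°C (parcel cooler than environment)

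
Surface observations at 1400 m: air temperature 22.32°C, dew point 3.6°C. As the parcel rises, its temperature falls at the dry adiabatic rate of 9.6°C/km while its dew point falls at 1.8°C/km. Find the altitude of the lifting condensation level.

T and T_d converge at 9.6 − 1.8 = 7.8°C per km
Height above start = (22.32 − 3.6) / 7.8 = 2.4 km
LCL altitude = 1400 m + 2400 m = 3800 m

3800 m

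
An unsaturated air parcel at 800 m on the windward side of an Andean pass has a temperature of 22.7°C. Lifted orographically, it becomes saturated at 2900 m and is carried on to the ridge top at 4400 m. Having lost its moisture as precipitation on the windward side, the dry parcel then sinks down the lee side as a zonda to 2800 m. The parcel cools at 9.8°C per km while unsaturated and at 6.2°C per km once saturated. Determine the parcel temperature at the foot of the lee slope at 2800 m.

From 800 m to 2900 m (dry): cools by 9.8 × 2.1 = 20.58°C, giving 2.12°C.
From 2900 m to 4400 m (saturated): cools by 6.2 × 1.5 = 9.3°C, giving -7.18°C.
From 4400 m to 2800 m (dry descent): warms by 9.8 × 1.6 = 15.68°C, giving 8.5°C.

8.5°C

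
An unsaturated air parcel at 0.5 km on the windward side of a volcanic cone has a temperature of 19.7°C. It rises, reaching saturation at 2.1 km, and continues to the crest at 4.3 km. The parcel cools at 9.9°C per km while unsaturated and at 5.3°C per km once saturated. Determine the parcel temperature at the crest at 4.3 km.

500–2100 m, dry: Δz = 1.6 km ⇒ ΔT = -15.84°C; T = 3.86°C
2100–4300 m, saturated: Δz = 2.2 km ⇒ ΔT = -11.66°C; T = -7.8°C

-7.8°C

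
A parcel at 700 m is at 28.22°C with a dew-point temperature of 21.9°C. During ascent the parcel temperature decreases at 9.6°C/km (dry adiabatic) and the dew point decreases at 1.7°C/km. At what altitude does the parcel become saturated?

T and T_d converge at 9.6 − 1.7 = 7.9°C per km
Height above start = (28.22 − 21.9) / 7.9 = 0.8 km
LCL altitude = 700 m + 800 m = 1500 m

1500 m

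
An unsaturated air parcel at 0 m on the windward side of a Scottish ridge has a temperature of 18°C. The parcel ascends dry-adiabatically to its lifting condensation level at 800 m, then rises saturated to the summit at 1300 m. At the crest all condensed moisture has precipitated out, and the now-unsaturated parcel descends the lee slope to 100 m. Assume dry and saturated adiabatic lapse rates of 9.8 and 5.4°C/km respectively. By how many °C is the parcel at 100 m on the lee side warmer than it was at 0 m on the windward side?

Dry to 800 m: -9.8 × 0.8 km = -7.84°C, so T = 10.16°C.
Saturated to 1300 m: -5.4 × 0.5 km = -2.7°C, so T = 7.46°C.
Dry descent to 100 m: +9.8 × 1.2 km = +11.76°C, so T = 19.22°C.
Net change vs windward start: 19.22 − 18 = +1.22°C

+1.22°C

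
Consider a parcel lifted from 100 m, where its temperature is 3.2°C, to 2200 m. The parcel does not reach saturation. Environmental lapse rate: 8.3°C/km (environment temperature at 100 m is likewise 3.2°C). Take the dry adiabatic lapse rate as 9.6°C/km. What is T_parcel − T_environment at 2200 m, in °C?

-2.73°C (parcel cooler than environment)

Parcel:
  100–2200 m, dry: Δz = 2.1 km ⇒ ΔT = -20.16°C; T = -16.96°C
Environment:
  100–2200 m, environment: Δz = 2.1 km ⇒ ΔT = -17.43°C; T = -14.23°C
T_parcel − T_env = -16.96 − (-14.23) = -2.73°C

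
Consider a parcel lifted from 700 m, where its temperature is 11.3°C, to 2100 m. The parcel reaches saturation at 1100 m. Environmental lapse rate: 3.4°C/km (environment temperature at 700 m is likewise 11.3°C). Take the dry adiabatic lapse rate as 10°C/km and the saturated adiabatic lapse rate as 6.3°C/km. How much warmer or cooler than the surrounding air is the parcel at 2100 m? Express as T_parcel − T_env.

-5.54°C (parcel cooler than environment)

Parcel:
  From 700 m to 1100 m (dry): cools by 10 × 0.4 = 4°C, giving 7.3°C.
  From 1100 m to 2100 m (saturated): cools by 6.3 × 1 = 6.3°C, giving 1°C.
Environment:
  From 700 m to 2100 m (environment): cools by 3.4 × 1.4 = 4.76°C, giving 6.54°C.
T_parcel − T_env = 1 − 6.54 = -5.54°C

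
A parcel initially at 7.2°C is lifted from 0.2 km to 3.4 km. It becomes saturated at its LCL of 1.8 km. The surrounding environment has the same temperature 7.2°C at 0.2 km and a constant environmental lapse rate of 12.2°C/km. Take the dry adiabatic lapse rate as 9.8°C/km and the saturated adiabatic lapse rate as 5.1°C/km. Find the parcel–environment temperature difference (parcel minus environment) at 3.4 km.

+15.2°C (parcel warmer than environment)

Parcel:
  Dry to 1800 m: -9.8 × 1.6 km = -15.68°C, so T = -8.48°C.
  Saturated to 3400 m: -5.1 × 1.6 km = -8.16°C, so T = -16.64°C.
Environment:
  Environment to 3400 m: -12.2 × 3.2 km = -39.04°C, so T = -31.84°C.
T_parcel − T_env = -16.64 − (-31.84) = +15.2°C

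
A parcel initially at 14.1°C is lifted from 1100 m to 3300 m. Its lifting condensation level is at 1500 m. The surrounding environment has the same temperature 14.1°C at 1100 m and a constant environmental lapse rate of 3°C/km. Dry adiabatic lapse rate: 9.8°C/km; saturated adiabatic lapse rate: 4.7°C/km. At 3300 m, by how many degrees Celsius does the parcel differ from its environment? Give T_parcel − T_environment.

-5.78°C (parcel cooler than environment)

Parcel:
  1100 → 1500 m (dry, 9.8°C/km): ΔT = -9.8 × 0.4 = -3.92°C → T = 10.18°C
  1500 → 3300 m (saturated, 4.7°C/km): ΔT = -4.7 × 1.8 = -8.46°C → T = 1.72°C
Environment:
  1100 → 3300 m (environment, 3°C/km): ΔT = -3 × 2.2 = -6.6°C → T = 7.5°C
T_parcel − T_env = 1.72 − 7.5 = -5.78°C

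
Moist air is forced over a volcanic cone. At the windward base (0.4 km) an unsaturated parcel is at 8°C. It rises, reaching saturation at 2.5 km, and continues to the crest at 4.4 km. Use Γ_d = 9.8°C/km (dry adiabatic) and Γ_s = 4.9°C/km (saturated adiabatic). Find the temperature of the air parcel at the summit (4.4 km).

400–2500 m, dry: Δz = 2.1 km ⇒ ΔT = -20.58°C; T = -12.58°C
2500–4400 m, saturated: Δz = 1.9 km ⇒ ΔT = -9.31°C; T = -21.89°C

-21.89°C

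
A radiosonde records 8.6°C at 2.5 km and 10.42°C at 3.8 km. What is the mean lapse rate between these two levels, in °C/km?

-1.4°C/km

Γ = −ΔT/Δz = (8.6 − 10.42) / (3800 − 2500) m
  = -1.82°C / 1.3 km = -1.4°C/km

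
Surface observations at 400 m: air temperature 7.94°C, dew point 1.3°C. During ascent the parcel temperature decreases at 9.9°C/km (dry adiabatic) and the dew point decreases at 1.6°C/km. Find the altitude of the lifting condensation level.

1200 m

T and T_d converge at 9.9 − 1.6 = 8.3°C per km
Height above start = (7.94 − 1.3) / 8.3 = 0.8 km
LCL altitude = 400 m + 800 m = 1200 m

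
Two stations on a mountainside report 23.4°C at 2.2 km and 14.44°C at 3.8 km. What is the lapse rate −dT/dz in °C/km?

5.6°C/km

Γ = −ΔT/Δz = (23.4 − 14.44) / (3800 − 2200) m
  = 8.96°C / 1.6 km = 5.6°C/km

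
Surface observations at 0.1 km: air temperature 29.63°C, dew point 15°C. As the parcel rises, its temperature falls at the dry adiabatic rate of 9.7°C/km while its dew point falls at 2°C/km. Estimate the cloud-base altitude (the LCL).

T and T_d converge at 9.7 − 2 = 7.7°C per km
Height above start = (29.63 − 15) / 7.7 = 1.9 km
LCL altitude = 100 m + 1900 m = 2000 m

2 km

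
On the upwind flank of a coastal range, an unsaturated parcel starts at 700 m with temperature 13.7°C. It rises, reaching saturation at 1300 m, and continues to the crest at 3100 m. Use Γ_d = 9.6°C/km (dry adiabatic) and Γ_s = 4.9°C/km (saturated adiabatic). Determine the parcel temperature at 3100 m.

-0.88°C

700–1300 m, dry: Δz = 0.6 km ⇒ ΔT = -5.76°C; T = 7.94°C
1300–3100 m, saturated: Δz = 1.8 km ⇒ ΔT = -8.82°C; T = -0.88°C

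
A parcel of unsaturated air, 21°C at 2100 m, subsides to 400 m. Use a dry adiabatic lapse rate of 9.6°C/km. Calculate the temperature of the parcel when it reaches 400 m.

2100–400 m, dry adiabatic: Δz = 1.7 km ⇒ ΔT = +16.32°C; T = 37.32°C

37.32°C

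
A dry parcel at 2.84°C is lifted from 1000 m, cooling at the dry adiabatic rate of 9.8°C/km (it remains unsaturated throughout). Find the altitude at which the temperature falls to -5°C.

Height above start = (2.84 − (-5)) / 9.8 = 0.8 km
Altitude = 1000 m + 800 m = 1800 m

1800 m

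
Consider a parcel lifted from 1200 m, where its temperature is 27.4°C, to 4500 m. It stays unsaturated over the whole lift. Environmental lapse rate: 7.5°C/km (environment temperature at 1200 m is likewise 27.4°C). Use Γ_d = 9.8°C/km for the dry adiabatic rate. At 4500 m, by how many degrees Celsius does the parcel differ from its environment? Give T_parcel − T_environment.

-7.59°C (parcel cooler than environment)

Parcel:
  1200–4500 m, dry: Δz = 3.3 km ⇒ ΔT = -32.34°C; T = -4.94°C
Environment:
  1200–4500 m, environment: Δz = 3.3 km ⇒ ΔT = -24.75°C; T = 2.65°C
T_parcel − T_env = -4.94 − 2.65 = -7.59°C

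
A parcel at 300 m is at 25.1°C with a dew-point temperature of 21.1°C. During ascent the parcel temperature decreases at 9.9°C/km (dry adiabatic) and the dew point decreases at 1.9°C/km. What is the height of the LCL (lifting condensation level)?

T and T_d converge at 9.9 − 1.9 = 8°C per km
Height above start = (25.1 − 21.1) / 8 = 0.5 km
LCL altitude = 300 m + 500 m = 800 m

800 m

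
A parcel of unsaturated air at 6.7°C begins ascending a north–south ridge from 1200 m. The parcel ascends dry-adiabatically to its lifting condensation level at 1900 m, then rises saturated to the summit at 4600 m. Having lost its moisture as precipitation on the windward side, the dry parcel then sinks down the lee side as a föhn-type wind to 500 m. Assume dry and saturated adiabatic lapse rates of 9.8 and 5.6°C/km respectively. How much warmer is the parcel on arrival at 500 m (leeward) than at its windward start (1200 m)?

+18.2°C

1200 → 1900 m (dry, 9.8°C/km): ΔT = -9.8 × 0.7 = -6.86°C → T = -0.16°C
1900 → 4600 m (saturated, 5.6°C/km): ΔT = -5.6 × 2.7 = -15.12°C → T = -15.28°C
4600 → 500 m (dry descent, 9.8°C/km): ΔT = +9.8 × 4.1 = +40.18°C → T = 24.9°C
Net change vs windward start: 24.9 − 6.7 = +18.2°C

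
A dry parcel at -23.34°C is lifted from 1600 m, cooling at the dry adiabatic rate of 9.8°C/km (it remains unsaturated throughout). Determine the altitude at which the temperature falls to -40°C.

Height above start = (-23.34 − (-40)) / 9.8 = 1.7 km
Altitude = 1600 m + 1700 m = 3300 m

3300 m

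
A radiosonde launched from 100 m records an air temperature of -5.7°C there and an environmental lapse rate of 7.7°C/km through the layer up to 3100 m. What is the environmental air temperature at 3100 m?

-28.8°C

100 → 3100 m (environmental, 7.7°C/km): ΔT = -7.7 × 3 = -23.1°C → T = -28.8°C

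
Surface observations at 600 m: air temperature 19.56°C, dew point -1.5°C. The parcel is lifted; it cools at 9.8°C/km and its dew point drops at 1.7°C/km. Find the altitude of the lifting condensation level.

3200 m

T and T_d converge at 9.8 − 1.7 = 8.1°C per km
Height above start = (19.56 − (-1.5)) / 8.1 = 2.6 km
LCL altitude = 600 m + 2600 m = 3200 m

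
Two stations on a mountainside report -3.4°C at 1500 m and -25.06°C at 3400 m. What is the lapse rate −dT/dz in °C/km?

11.4°C/km

Γ = −ΔT/Δz = (-3.4 − (-25.06)) / (3400 − 1500) m
  = 21.66°C / 1.9 km = 11.4°C/km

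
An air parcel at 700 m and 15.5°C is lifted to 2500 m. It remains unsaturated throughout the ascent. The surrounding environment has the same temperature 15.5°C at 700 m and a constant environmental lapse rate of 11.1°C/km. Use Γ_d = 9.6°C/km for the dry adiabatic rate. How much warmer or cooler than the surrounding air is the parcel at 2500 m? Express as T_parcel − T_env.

+2.7°C (parcel warmer than environment)

Parcel:
  700 → 2500 m (dry, 9.6°C/km): ΔT = -9.6 × 1.8 = -17.28°C → T = -1.78°C
Environment:
  700 → 2500 m (environment, 11.1°C/km): ΔT = -11.1 × 1.8 = -19.98°C → T = -4.48°C
T_parcel − T_env = -1.78 − (-4.48) = +2.7°C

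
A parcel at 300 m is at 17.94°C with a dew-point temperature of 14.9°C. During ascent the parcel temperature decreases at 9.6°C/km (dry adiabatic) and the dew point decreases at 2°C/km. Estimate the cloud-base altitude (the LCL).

700 m

T and T_d converge at 9.6 − 2 = 7.6°C per km
Height above start = (17.94 − 14.9) / 7.6 = 0.4 km
LCL altitude = 300 m + 400 m = 700 m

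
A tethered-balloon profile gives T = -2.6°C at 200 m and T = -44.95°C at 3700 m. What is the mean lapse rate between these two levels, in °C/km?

Γ = −ΔT/Δz = (-2.6 − (-44.95)) / (3700 − 200) m
  = 42.35°C / 3.5 km = 12.1°C/km

12.1°C/km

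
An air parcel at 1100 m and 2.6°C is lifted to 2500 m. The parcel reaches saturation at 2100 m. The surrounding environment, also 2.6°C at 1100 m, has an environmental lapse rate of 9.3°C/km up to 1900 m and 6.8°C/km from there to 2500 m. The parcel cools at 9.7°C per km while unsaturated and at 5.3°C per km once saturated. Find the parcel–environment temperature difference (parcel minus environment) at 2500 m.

Parcel:
  1100–2100 m, dry: Δz = 1 km ⇒ ΔT = -9.7°C; T = -7.1°C
  2100–2500 m, saturated: Δz = 0.4 km ⇒ ΔT = -2.12°C; T = -9.22°C
Environment:
  1100–1900 m, environment, lower layer: Δz = 0.8 km ⇒ ΔT = -7.44°C; T = -4.84°C
  1900–2500 m, environment, upper layer: Δz = 0.6 km ⇒ ΔT = -4.08°C; T = -8.92°C
T_parcel − T_env = -9.22 − (-8.92) = -0.3°C

-0.3°C (parcel cooler than environment)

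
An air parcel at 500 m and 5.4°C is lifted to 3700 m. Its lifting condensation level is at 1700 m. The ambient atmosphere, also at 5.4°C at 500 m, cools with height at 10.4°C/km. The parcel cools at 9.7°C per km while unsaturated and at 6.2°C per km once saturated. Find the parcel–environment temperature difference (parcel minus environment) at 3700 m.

Parcel:
  500 → 1700 m (dry, 9.7°C/km): ΔT = -9.7 × 1.2 = -11.64°C → T = -6.24°C
  1700 → 3700 m (saturated, 6.2°C/km): ΔT = -6.2 × 2 = -12.4°C → T = -18.64°C
Environment:
  500 → 3700 m (environment, 10.4°C/km): ΔT = -10.4 × 3.2 = -33.28°C → T = -27.88°C
T_parcel − T_env = -18.64 − (-27.88) = +9.24°C

+9.24°C (parcel warmer than environment)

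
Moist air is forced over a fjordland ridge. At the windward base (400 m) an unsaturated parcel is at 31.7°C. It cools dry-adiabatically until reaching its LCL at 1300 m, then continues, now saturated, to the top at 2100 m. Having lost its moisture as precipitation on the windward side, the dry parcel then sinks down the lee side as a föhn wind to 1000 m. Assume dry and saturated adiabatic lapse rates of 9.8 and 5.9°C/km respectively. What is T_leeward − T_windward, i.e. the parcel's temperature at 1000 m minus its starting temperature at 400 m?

400 → 1300 m (dry, 9.8°C/km): ΔT = -9.8 × 0.9 = -8.82°C → T = 22.88°C
1300 → 2100 m (saturated, 5.9°C/km): ΔT = -5.9 × 0.8 = -4.72°C → T = 18.16°C
2100 → 1000 m (dry descent, 9.8°C/km): ΔT = +9.8 × 1.1 = +10.78°C → T = 28.94°C
Net change vs windward start: 28.94 − 31.7 = -2.76°C

-2.76°C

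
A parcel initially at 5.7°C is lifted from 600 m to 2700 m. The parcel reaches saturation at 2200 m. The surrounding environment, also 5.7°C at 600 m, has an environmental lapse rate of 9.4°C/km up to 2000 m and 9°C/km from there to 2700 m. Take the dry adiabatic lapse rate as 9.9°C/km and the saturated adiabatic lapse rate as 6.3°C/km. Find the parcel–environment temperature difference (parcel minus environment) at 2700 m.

Parcel:
  Dry to 2200 m: -9.9 × 1.6 km = -15.84°C, so T = -10.14°C.
  Saturated to 2700 m: -6.3 × 0.5 km = -3.15°C, so T = -13.29°C.
Environment:
  Environment, lower layer to 2000 m: -9.4 × 1.4 km = -13.16°C, so T = -7.46°C.
  Environment, upper layer to 2700 m: -9 × 0.7 km = -6.3°C, so T = -13.76°C.
T_parcel − T_env = -13.29 − (-13.76) = +0.47°C

+0.47°C (parcel warmer than environment)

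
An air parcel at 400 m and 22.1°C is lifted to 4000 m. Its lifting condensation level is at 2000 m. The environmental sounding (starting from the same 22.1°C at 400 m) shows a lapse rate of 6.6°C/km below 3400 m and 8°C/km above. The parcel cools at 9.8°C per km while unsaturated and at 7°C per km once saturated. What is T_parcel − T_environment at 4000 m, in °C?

Parcel:
  400 → 2000 m (dry, 9.8°C/km): ΔT = -9.8 × 1.6 = -15.68°C → T = 6.42°C
  2000 → 4000 m (saturated, 7°C/km): ΔT = -7 × 2 = -14°C → T = -7.58°C
Environment:
  400 → 3400 m (environment, lower layer, 6.6°C/km): ΔT = -6.6 × 3 = -19.8°C → T = 2.3°C
  3400 → 4000 m (environment, upper layer, 8°C/km): ΔT = -8 × 0.6 = -4.8°C → T = -2.5°C
T_parcel − T_env = -7.58 − (-2.5) = -5.08°C

-5.08°C (parcel cooler than environment)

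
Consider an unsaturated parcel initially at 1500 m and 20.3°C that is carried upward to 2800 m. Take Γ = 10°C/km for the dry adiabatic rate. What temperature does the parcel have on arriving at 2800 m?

7.3°C

From 1500 m to 2800 m (dry adiabatic): cools by 10 × 1.3 = 13°C, giving 7.3°C.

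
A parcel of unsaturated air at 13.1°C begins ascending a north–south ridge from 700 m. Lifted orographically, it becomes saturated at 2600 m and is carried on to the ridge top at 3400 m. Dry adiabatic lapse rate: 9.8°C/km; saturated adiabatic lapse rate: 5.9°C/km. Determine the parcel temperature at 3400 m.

Dry to 2600 m: -9.8 × 1.9 km = -18.62°C, so T = -5.52°C.
Saturated to 3400 m: -5.9 × 0.8 km = -4.72°C, so T = -10.24°C.

-10.24°C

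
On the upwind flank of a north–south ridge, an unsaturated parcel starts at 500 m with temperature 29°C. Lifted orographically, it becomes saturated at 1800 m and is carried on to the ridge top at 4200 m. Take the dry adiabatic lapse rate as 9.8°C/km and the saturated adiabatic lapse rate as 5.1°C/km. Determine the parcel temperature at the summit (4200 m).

500–1800 m, dry: Δz = 1.3 km ⇒ ΔT = -12.74°C; T = 16.26°C
1800–4200 m, saturated: Δz = 2.4 km ⇒ ΔT = -12.24°C; T = 4.02°C

4.02°C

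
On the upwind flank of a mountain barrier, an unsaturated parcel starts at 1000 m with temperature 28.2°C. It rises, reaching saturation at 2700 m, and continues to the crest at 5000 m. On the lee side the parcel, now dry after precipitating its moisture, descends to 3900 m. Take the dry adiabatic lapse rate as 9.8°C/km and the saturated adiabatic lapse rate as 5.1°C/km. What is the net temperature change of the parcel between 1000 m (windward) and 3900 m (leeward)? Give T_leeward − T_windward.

1000 → 2700 m (dry, 9.8°C/km): ΔT = -9.8 × 1.7 = -16.66°C → T = 11.54°C
2700 → 5000 m (saturated, 5.1°C/km): ΔT = -5.1 × 2.3 = -11.73°C → T = -0.19°C
5000 → 3900 m (dry descent, 9.8°C/km): ΔT = +9.8 × 1.1 = +10.78°C → T = 10.59°C
Net change vs windward start: 10.59 − 28.2 = -17.61°C

-17.61°C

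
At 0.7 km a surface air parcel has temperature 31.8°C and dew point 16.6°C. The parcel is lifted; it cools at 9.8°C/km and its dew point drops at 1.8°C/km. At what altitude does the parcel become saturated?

2.6 km

T and T_d converge at 9.8 − 1.8 = 8°C per km
Height above start = (31.8 − 16.6) / 8 = 1.9 km
LCL altitude = 700 m + 1900 m = 2600 m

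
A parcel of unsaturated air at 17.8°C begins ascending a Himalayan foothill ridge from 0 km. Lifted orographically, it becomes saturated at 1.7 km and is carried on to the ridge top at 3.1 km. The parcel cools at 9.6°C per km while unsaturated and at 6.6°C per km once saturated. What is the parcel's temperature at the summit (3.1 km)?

-7.76°C

From 0 m to 1700 m (dry): cools by 9.6 × 1.7 = 16.32°C, giving 1.48°C.
From 1700 m to 3100 m (saturated): cools by 6.6 × 1.4 = 9.24°C, giving -7.76°C.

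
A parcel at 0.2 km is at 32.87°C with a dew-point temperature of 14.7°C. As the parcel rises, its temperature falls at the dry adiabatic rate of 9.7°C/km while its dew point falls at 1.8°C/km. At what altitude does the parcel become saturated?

2.5 km

T and T_d converge at 9.7 − 1.8 = 7.9°C per km
Height above start = (32.87 − 14.7) / 7.9 = 2.3 km
LCL altitude = 200 m + 2300 m = 2500 m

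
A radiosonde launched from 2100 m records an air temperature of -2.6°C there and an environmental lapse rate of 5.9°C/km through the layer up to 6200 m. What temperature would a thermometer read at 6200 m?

-26.79°C

From 2100 m to 6200 m (environmental): cools by 5.9 × 4.1 = 24.19°C, giving -26.79°C.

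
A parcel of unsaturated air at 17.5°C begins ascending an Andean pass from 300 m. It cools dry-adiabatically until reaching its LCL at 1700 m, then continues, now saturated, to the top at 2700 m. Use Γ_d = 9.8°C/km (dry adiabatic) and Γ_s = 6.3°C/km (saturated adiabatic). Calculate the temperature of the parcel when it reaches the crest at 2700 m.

-2.52°C

Dry to 1700 m: -9.8 × 1.4 km = -13.72°C, so T = 3.78°C.
Saturated to 2700 m: -6.3 × 1 km = -6.3°C, so T = -2.52°C.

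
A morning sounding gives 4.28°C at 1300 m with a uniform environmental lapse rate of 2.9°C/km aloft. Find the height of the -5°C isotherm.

4500 m

Height above start = (4.28 − (-5)) / 2.9 = 3.2 km
Altitude = 1300 m + 3200 m = 4500 m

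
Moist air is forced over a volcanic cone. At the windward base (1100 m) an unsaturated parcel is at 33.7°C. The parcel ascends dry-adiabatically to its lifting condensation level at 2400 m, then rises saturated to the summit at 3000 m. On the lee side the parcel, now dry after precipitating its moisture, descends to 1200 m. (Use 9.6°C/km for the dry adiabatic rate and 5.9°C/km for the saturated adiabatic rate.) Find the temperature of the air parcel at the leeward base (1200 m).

1100 → 2400 m (dry, 9.6°C/km): ΔT = -9.6 × 1.3 = -12.48°C → T = 21.22°C
2400 → 3000 m (saturated, 5.9°C/km): ΔT = -5.9 × 0.6 = -3.54°C → T = 17.68°C
3000 → 1200 m (dry descent, 9.6°C/km): ΔT = +9.6 × 1.8 = +17.28°C → T = 34.96°C

34.96°C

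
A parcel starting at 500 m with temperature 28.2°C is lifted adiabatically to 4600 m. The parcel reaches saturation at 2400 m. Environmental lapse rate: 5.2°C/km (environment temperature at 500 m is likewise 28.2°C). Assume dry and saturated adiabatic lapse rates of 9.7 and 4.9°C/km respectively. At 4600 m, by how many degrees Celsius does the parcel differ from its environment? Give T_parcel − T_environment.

-7.89°C (parcel cooler than environment)

Parcel:
  500 → 2400 m (dry, 9.7°C/km): ΔT = -9.7 × 1.9 = -18.43°C → T = 9.77°C
  2400 → 4600 m (saturated, 4.9°C/km): ΔT = -4.9 × 2.2 = -10.78°C → T = -1.01°C
Environment:
  500 → 4600 m (environment, 5.2°C/km): ΔT = -5.2 × 4.1 = -21.32°C → T = 6.88°C
T_parcel − T_env = -1.01 − 6.88 = -7.89°C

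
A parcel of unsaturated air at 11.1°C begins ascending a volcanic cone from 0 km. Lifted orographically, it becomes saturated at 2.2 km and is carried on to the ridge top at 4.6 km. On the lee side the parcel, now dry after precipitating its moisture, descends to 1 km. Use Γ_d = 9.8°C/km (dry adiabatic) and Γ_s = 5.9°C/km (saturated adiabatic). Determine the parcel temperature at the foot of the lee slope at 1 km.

0 → 2200 m (dry, 9.8°C/km): ΔT = -9.8 × 2.2 = -21.56°C → T = -10.46°C
2200 → 4600 m (saturated, 5.9°C/km): ΔT = -5.9 × 2.4 = -14.16°C → T = -24.62°C
4600 → 1000 m (dry descent, 9.8°C/km): ΔT = +9.8 × 3.6 = +35.28°C → T = 10.66°C

10.66°C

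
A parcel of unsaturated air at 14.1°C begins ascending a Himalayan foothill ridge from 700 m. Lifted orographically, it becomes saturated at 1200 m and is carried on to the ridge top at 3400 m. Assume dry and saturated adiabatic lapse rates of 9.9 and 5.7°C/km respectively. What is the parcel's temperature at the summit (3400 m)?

Dry to 1200 m: -9.9 × 0.5 km = -4.95°C, so T = 9.15°C.
Saturated to 3400 m: -5.7 × 2.2 km = -12.54°C, so T = -3.39°C.

-3.39°C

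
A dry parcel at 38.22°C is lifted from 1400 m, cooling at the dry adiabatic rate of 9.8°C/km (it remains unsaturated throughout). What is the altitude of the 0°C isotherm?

Height above start = (38.22 − 0) / 9.8 = 3.9 km
Altitude = 1400 m + 3900 m = 5300 m

5300 m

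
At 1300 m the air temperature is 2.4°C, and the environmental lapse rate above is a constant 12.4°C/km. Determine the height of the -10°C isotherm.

2300 m

Height above start = (2.4 − (-10)) / 12.4 = 1 km
Altitude = 1300 m + 1000 m = 2300 m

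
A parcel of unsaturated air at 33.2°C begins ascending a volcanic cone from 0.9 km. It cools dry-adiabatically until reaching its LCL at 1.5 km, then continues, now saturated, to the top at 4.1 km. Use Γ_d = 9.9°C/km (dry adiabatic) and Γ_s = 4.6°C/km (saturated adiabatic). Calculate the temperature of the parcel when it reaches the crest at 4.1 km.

15.3°C

900 → 1500 m (dry, 9.9°C/km): ΔT = -9.9 × 0.6 = -5.94°C → T = 27.26°C
1500 → 4100 m (saturated, 4.6°C/km): ΔT = -4.6 × 2.6 = -11.96°C → T = 15.3°C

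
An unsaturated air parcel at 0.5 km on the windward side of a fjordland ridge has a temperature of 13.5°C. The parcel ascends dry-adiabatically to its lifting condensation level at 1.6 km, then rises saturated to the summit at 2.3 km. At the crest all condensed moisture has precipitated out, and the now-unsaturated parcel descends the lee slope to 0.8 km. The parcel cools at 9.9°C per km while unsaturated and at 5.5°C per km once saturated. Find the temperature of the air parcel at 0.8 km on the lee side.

13.61°C

Dry to 1600 m: -9.9 × 1.1 km = -10.89°C, so T = 2.61°C.
Saturated to 2300 m: -5.5 × 0.7 km = -3.85°C, so T = -1.24°C.
Dry descent to 800 m: +9.9 × 1.5 km = +14.85°C, so T = 13.61°C.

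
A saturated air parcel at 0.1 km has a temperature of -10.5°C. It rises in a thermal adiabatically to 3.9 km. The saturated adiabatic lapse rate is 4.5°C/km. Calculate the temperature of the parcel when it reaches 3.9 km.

Saturated adiabatic to 3900 m: -4.5 × 3.8 km = -17.1°C, so T = -27.6°C.

-27.6°C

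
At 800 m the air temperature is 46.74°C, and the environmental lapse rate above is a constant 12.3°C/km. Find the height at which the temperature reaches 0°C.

Height above start = (46.74 − 0) / 12.3 = 3.8 km
Altitude = 800 m + 3800 m = 4600 m

4600 m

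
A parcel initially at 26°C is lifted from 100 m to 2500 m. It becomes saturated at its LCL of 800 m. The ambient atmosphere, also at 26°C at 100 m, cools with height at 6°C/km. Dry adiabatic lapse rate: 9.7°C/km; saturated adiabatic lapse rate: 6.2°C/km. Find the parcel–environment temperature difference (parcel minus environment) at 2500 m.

Parcel:
  From 100 m to 800 m (dry): cools by 9.7 × 0.7 = 6.79°C, giving 19.21°C.
  From 800 m to 2500 m (saturated): cools by 6.2 × 1.7 = 10.54°C, giving 8.67°C.
Environment:
  From 100 m to 2500 m (environment): cools by 6 × 2.4 = 14.4°C, giving 11.6°C.
T_parcel − T_env = 8.67 − 11.6 = -2.93°C

-2.93°C (parcel cooler than environment)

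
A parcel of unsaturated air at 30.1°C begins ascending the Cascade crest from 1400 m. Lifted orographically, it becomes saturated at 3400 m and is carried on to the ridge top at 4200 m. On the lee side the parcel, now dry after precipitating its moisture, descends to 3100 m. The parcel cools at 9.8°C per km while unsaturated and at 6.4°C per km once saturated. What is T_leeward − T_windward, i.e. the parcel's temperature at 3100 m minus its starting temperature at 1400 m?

1400–3400 m, dry: Δz = 2 km ⇒ ΔT = -19.6°C; T = 10.5°C
3400–4200 m, saturated: Δz = 0.8 km ⇒ ΔT = -5.12°C; T = 5.38°C
4200–3100 m, dry descent: Δz = 1.1 km ⇒ ΔT = +10.78°C; T = 16.16°C
Net change vs windward start: 16.16 − 30.1 = -13.94°C

-13.94°C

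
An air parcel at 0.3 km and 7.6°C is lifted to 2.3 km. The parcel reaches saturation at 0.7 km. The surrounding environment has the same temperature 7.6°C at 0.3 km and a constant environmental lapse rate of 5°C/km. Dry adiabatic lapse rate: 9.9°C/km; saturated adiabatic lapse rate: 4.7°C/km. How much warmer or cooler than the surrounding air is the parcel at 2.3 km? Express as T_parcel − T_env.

-1.48°C (parcel cooler than environment)

Parcel:
  Dry to 700 m: -9.9 × 0.4 km = -3.96°C, so T = 3.64°C.
  Saturated to 2300 m: -4.7 × 1.6 km = -7.52°C, so T = -3.88°C.
Environment:
  Environment to 2300 m: -5 × 2 km = -10°C, so T = -2.4°C.
T_parcel − T_env = -3.88 − (-2.4) = -1.48°C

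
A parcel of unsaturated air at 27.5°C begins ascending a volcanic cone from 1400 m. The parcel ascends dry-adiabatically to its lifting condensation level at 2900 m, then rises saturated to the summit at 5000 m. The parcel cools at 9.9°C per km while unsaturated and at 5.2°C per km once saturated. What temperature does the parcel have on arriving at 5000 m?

1.73°C

Dry to 2900 m: -9.9 × 1.5 km = -14.85°C, so T = 12.65°C.
Saturated to 5000 m: -5.2 × 2.1 km = -10.92°C, so T = 1.73°C.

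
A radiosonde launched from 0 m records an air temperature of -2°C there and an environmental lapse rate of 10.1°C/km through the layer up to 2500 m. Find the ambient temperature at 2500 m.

-27.25°C

Environmental to 2500 m: -10.1 × 2.5 km = -25.25°C, so T = -27.25°C.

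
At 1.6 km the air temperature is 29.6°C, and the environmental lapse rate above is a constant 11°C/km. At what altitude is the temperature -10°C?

Height above start = (29.6 − (-10)) / 11 = 3.6 km
Altitude = 1600 m + 3600 m = 5200 m

5.2 km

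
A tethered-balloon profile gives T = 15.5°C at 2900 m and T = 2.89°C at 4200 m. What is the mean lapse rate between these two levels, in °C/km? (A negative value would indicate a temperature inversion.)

9.7°C/km

Γ = −ΔT/Δz = (15.5 − 2.89) / (4200 − 2900) m
  = 12.61°C / 1.3 km = 9.7°C/km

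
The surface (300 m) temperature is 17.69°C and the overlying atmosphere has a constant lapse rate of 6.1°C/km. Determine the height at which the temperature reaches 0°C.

3200 m

Height above start = (17.69 − 0) / 6.1 = 2.9 km
Altitude = 300 m + 2900 m = 3200 m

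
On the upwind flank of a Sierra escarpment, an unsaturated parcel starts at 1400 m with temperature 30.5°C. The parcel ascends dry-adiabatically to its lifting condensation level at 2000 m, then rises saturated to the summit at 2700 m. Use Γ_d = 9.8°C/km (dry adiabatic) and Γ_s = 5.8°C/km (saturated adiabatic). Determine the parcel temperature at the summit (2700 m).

Dry to 2000 m: -9.8 × 0.6 km = -5.88°C, so T = 24.62°C.
Saturated to 2700 m: -5.8 × 0.7 km = -4.06°C, so T = 20.56°C.

20.56°C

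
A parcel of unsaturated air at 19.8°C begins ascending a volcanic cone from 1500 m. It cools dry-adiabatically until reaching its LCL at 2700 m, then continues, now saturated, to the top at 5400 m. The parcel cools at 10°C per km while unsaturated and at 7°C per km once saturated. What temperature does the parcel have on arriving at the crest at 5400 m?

Dry to 2700 m: -10 × 1.2 km = -12°C, so T = 7.8°C.
Saturated to 5400 m: -7 × 2.7 km = -18.9°C, so T = -11.1°C.

-11.1°C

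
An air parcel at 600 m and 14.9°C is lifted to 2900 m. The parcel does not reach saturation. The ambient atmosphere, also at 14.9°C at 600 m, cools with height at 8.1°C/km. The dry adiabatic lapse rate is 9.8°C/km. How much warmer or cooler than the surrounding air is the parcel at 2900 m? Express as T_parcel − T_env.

Parcel:
  From 600 m to 2900 m (dry): cools by 9.8 × 2.3 = 22.54°C, giving -7.64°C.
Environment:
  From 600 m to 2900 m (environment): cools by 8.1 × 2.3 = 18.63°C, giving -3.73°C.
T_parcel − T_env = -7.64 − (-3.73) = -3.91°C

-3.91°C (parcel cooler than environment)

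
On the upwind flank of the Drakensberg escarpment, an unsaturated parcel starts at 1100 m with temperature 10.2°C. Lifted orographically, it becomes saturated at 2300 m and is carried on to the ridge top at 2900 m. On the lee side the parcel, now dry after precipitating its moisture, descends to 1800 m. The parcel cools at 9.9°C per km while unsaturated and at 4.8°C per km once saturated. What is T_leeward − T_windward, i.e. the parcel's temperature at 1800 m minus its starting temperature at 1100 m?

-3.87°C

1100–2300 m, dry: Δz = 1.2 km ⇒ ΔT = -11.88°C; T = -1.68°C
2300–2900 m, saturated: Δz = 0.6 km ⇒ ΔT = -2.88°C; T = -4.56°C
2900–1800 m, dry descent: Δz = 1.1 km ⇒ ΔT = +10.89°C; T = 6.33°C
Net change vs windward start: 6.33 − 10.2 = -3.87°C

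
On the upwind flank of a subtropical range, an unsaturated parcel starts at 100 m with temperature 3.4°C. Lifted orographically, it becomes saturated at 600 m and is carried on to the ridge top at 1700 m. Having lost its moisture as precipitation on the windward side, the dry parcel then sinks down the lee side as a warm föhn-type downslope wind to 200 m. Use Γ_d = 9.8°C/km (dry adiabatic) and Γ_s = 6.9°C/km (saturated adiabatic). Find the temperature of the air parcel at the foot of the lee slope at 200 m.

From 100 m to 600 m (dry): cools by 9.8 × 0.5 = 4.9°C, giving -1.5°C.
From 600 m to 1700 m (saturated): cools by 6.9 × 1.1 = 7.59°C, giving -9.09°C.
From 1700 m to 200 m (dry descent): warms by 9.8 × 1.5 = 14.7°C, giving 5.61°C.

5.61°C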